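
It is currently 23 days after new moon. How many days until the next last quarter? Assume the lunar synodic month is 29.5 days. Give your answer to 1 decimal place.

Last quarter occurs at elongation 270°, i.e. at age 29.5 × 270/360 = 22.125 d.
This lunation's last quarter (22.125 d) has passed, so add one period: 51.625 − 23 = 28.625 days.

28.6 days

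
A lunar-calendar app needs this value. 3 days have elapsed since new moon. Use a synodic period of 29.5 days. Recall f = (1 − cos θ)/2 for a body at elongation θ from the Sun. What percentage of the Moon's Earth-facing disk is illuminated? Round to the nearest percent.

Elongation θ = 360° × 3/29.5 ≈ 36.6°.
cos 36.6° = 0.803, so f = (1 − 0.803)/2 = 0.099, so 10%.

10%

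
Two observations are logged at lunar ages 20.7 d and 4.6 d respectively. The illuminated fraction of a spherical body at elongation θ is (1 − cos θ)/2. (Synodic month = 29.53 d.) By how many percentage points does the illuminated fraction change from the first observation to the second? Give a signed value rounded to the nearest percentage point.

First observation: θ = 360°·20.7/29.53 = 252.4°, so f = 0.652.
Second observation: θ = 56.1°, f = 0.221.
Δf = 0.221 − 0.652 = -0.431, i.e. -43 pp.

-43 percentage points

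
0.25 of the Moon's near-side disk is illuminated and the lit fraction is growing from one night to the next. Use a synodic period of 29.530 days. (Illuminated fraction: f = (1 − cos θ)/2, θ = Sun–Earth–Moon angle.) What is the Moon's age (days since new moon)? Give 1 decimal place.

Invert f = (1 − cos θ)/2 to get cos θ = 1 − 2(0.25) = 0.500, hence θ₀ = arccos 0.500 = 60.0°.
The Moon is waxing (0°–180°), so θ = 60.0° directly.
That fraction of the synodic month is 60.0/360 × 29.530 d ≈ 4.92 d.

4.9 days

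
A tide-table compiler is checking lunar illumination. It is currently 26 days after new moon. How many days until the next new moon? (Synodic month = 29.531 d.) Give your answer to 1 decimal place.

3.5 days

The next new moon completes the synodic month: 29.531 − 26 = 3.531 days.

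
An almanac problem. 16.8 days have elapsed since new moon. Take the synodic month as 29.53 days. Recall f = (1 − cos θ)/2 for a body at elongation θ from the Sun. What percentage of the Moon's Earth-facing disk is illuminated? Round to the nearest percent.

The Moon has covered 16.8/29.53 of its cycle, so θ ≈ 360° × 16.8/29.53 = 204.8°.
Illuminated fraction = (1 − cos 204.8°)/2 = (1 − (-0.908))/2 ≈ 0.954, so 95%.

95%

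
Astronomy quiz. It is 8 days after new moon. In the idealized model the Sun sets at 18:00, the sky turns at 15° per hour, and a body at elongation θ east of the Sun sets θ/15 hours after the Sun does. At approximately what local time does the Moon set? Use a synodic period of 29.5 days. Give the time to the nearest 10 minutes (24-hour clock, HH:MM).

00:30

Phase angle: θ = 360°·(8 d)/(29.5 d) = 97.6°.
Delay after the Sun = 97.6° / (15°/h) ≈ 6.51 h.
18:00 + 6.508 h ≈ 00:31 → 00:30 to the nearest ten minutes.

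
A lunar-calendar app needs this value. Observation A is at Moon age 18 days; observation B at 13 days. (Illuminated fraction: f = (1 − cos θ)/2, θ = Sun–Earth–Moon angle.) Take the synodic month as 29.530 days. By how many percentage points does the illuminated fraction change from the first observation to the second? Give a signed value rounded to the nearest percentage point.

First observation: θ = 360°·18/29.530 = 219.4°, so f = 0.886.
Second observation: θ = 158.5°, f = 0.965.
Δf = 0.965 − 0.886 = +0.079, i.e. +8 pp.

+8 percentage points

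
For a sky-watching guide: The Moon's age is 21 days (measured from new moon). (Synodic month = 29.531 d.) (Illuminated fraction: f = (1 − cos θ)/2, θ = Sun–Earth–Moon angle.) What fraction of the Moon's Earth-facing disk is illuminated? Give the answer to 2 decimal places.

Elongation θ = 360° × 21/29.531 ≈ 256.0°.
cos 256.0° = (-0.242), so f = (1 − (-0.242))/2 = 0.621.

0.62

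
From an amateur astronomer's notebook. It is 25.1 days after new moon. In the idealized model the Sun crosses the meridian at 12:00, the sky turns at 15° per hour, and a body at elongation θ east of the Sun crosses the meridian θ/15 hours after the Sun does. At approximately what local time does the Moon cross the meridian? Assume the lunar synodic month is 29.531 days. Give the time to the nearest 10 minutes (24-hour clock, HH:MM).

Phase angle: θ = 360°·(25.1 d)/(29.531 d) = 306.0°.
Delay after the Sun = 306.0° / (15°/h) ≈ 20.40 h.
12:00 + 20.399 h ≈ 08:24 → 08:20 to the nearest ten minutes.

08:20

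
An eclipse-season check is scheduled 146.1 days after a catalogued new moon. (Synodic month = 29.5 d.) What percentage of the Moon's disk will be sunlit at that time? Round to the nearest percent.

146.1 d spans 4 complete synodic months (4 × 29.5 = 118.00 d) plus 28.10 d.
Elongation θ = 360° × 28.10/29.5 ≈ 342.9°.
Illuminated fraction = (1 − cos 342.9°)/2 = (1 − 0.956)/2 ≈ 0.022, so 2%.

2%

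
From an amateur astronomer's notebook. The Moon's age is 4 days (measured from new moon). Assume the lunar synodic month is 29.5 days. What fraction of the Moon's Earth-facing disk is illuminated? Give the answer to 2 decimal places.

0.17

Elongation θ = 360° × 4/29.5 ≈ 48.8°.
With cos θ = 0.659, the lit fraction is (1 − 0.659)/2 ≈ 0.171.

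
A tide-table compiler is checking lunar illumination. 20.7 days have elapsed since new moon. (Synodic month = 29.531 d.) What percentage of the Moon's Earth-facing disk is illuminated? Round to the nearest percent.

The Moon has covered 20.7/29.531 of its cycle, so θ ≈ 360° × 20.7/29.531 = 252.3°.
With cos θ = (-0.303), the lit fraction is (1 − (-0.303))/2 ≈ 0.652, so 65%.

65%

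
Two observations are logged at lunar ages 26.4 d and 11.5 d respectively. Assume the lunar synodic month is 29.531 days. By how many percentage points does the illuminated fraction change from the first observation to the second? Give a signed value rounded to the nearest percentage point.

+78 percentage points

θ₁ = 360° × 26.4/29.531 = 321.8°, f₁ = (1 − cos θ₁)/2 = 0.107.
θ₂ = 360° × 11.5/29.531 = 140.2°, f₂ = (1 − cos θ₂)/2 = 0.884.
Change = f₂ − f₁ = +0.777 → +78 percentage points.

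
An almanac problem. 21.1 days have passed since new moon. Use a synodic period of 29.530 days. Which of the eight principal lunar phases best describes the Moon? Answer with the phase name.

last quarter

At 21.1/29.530 of the cycle, θ ≈ 257° — the last quarter range.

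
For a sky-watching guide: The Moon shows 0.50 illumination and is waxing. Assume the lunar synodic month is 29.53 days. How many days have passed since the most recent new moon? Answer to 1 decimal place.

Invert f = (1 − cos θ)/2 to get cos θ = 1 − 2(0.50) = 0.000, hence θ₀ = arccos 0.000 = 90.0°.
Before full moon the principal value applies: θ = 90.0°.
At 360°/29.53 d per day, 90.0° corresponds to 7.38 days.

7.4 days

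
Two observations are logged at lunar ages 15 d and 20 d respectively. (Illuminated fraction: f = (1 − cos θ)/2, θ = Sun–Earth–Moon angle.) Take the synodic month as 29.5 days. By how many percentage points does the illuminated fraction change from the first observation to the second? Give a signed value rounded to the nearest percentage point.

-28 percentage points

θ₁ = 360° × 15/29.5 = 183.1°, f₁ = (1 − cos θ₁)/2 = 0.999.
θ₂ = 360° × 20/29.5 = 244.1°, f₂ = (1 − cos θ₂)/2 = 0.719.
Change = f₂ − f₁ = -0.281 → -28 percentage points.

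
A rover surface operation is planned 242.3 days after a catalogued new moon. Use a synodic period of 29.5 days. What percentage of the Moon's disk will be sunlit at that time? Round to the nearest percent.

39%

Reduce mod P: 242.3 − 8×29.5 = 6.30 d into the current lunation.
The Moon has covered 6.30/29.5 of its cycle, so θ ≈ 360° × 6.30/29.5 = 76.9°.
With cos θ = 0.227, the lit fraction is (1 − 0.227)/2 ≈ 0.387, so 39%.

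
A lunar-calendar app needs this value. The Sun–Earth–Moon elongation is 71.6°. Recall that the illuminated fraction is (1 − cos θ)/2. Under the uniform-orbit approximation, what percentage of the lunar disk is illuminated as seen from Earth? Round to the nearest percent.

34%

cos 71.6° = 0.316, so f = (1 − 0.316)/2 = 0.342, i.e. 34%.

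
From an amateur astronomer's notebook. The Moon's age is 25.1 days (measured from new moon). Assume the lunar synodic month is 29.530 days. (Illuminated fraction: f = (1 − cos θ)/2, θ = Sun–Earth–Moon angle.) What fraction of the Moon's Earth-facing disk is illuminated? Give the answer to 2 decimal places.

0.21

The Moon has covered 25.1/29.530 of its cycle, so θ ≈ 360° × 25.1/29.530 = 306.0°.
With cos θ = 0.588, the lit fraction is (1 − 0.588)/2 ≈ 0.206.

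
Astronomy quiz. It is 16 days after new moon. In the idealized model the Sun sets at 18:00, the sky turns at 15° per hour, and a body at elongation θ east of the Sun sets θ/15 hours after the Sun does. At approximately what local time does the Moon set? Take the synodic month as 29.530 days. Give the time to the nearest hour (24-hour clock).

07:00

Elongation θ = 360° × 16/29.530 ≈ 195.1°.
Delay after the Sun = 195.1° / (15°/h) ≈ 13.00 h.
18:00 + 13.00 h ≈ 07:00 → 07:00 to the nearest hour.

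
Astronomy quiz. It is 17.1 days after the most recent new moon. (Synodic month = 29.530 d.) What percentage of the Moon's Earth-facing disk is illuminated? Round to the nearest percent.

Phase angle: θ = 360°·(17.1 d)/(29.530 d) = 208.5°.
cos 208.5° = (-0.879), so f = (1 − (-0.879))/2 = 0.940, so 94%.

94%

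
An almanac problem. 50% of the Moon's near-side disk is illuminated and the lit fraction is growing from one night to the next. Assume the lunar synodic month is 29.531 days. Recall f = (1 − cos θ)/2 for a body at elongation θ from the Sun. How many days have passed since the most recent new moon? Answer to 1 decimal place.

From f = (1 − cos θ)/2: cos θ = 1 − 2×0.50 = 0.000; arccos → 90.0°.
The Moon is waxing (0°–180°), so θ = 90.0° directly.
That fraction of the synodic month is 90.0/360 × 29.531 d ≈ 7.38 d.

7.4 days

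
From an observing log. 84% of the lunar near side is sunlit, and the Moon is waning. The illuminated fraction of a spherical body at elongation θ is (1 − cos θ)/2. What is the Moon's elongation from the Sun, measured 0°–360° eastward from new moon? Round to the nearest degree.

227°

From f = (1 − cos θ)/2: cos θ = 1 − 2×0.84 = -0.680; arccos → 132.8°.
Since the Moon is past full (waning), take the reflex angle: θ = 360° − 132.8° = 227.2°.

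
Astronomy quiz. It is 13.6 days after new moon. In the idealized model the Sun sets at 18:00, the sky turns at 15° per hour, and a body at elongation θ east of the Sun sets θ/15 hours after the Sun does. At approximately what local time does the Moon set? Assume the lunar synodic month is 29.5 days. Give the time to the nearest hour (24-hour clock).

The Moon has covered 13.6/29.5 of its cycle, so θ ≈ 360° × 13.6/29.5 = 166.0°.
The Moon trails the Sun by θ/15 = 166.0/15 ≈ 11.06 hours.
18:00 + 11.06 h ≈ 05:04 → 05:00 to the nearest hour.

05:00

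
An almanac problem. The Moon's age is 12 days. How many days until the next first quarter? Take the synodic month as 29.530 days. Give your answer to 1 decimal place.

First quarter is 0.25 of the way through the cycle: age 0.25 × 29.530 = 7.383 d.
Already past this cycle's first quarter; the next is at 7.383 + 29.530 = 36.913 d, so 36.913 − 12 = 24.913 days.

24.9 days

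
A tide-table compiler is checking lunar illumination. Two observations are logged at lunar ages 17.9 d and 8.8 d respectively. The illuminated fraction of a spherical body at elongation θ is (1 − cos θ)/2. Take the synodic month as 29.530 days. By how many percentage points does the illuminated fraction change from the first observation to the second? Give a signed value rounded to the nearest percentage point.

First observation: θ = 360°·17.9/29.530 = 218.2°, so f = 0.893.
Second observation: θ = 107.3°, f = 0.649.
Δf = 0.649 − 0.893 = -0.244, i.e. -24 pp.

-24 pp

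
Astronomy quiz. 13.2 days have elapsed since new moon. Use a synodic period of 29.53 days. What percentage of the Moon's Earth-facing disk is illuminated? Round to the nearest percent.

The Moon has covered 13.2/29.53 of its cycle, so θ ≈ 360° × 13.2/29.53 = 160.9°.
cos 160.9° = (-0.945), so f = (1 − (-0.945))/2 = 0.973, so 97%.

97%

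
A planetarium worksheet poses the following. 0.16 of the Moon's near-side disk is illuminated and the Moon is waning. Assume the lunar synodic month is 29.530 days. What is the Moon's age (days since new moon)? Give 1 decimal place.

cos θ = 1 − 2f = 0.680, giving a principal value of 47.2°.
Since the Moon is past full (waning), take the reflex angle: θ = 360° − 47.2° = 312.8°.
That fraction of the synodic month is 312.8/360 × 29.530 d ≈ 25.66 d.

25.7 days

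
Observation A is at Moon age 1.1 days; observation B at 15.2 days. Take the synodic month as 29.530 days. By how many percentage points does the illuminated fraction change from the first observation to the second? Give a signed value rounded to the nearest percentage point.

+98 pp

First observation: θ = 360°·1.1/29.530 = 13.4°, so f = 0.014.
Second observation: θ = 185.3°, f = 0.998.
Δf = 0.998 − 0.014 = +0.984, i.e. +98 pp.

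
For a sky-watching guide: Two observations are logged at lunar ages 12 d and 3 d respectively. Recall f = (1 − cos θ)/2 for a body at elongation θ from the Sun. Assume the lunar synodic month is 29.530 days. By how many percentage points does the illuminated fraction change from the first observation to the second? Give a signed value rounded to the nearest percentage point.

-82 percentage points

θ₁ = 360° × 12/29.530 = 146.3°, f₁ = (1 − cos θ₁)/2 = 0.916.
θ₂ = 360° × 3/29.530 = 36.6°, f₂ = (1 − cos θ₂)/2 = 0.098.
Change = f₂ − f₁ = -0.817 → -82 percentage points.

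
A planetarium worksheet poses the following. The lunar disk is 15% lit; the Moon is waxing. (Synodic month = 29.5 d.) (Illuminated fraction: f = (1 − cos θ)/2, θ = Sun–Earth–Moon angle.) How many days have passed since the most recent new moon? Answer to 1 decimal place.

From f = (1 − cos θ)/2: cos θ = 1 − 2×0.15 = 0.700; arccos → 45.6°.
The Moon is waxing (0°–180°), so θ = 45.6° directly.
At 360°/29.5 d per day, 45.6° corresponds to 3.73 days.

3.7 days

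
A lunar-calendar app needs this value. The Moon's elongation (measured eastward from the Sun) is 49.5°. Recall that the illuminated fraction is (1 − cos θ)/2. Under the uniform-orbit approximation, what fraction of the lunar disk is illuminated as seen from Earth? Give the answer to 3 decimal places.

Half-versine of 49.5°: (1 − 0.649)/2 = 0.175.

0.175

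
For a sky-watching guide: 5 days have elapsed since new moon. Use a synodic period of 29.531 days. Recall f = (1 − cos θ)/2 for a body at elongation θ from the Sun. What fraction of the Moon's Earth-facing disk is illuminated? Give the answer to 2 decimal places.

Elongation θ = 360° × 5/29.531 ≈ 61.0°.
With cos θ = 0.486, the lit fraction is (1 − 0.486)/2 ≈ 0.257.

0.26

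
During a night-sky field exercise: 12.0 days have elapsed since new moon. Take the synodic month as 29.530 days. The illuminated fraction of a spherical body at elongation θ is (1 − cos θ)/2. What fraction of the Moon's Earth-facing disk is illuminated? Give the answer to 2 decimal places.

Elongation θ = 360° × 12.0/29.530 ≈ 146.3°.
cos 146.3° = (-0.832), so f = (1 − (-0.832))/2 = 0.916.

0.92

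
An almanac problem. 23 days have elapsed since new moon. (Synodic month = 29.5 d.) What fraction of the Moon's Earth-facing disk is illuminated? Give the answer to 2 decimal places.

Phase angle: θ = 360°·(23 d)/(29.5 d) = 280.7°.
With cos θ = 0.185, the lit fraction is (1 − 0.185)/2 ≈ 0.407.

0.41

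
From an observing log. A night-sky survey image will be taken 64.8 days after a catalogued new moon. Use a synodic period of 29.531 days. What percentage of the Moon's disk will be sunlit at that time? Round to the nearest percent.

64.8/29.531 = 2.194 lunations, so 2 complete cycles and 5.74 d into the next.
Phase angle: θ = 360°·(5.74 d)/(29.531 d) = 69.9°.
cos 69.9° = 0.343, so f = (1 − 0.343)/2 = 0.329, so 33%.

33%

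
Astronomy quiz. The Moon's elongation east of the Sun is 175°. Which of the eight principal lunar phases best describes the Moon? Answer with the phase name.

175° lies in the full moon sector of the 8-phase cycle.

full moon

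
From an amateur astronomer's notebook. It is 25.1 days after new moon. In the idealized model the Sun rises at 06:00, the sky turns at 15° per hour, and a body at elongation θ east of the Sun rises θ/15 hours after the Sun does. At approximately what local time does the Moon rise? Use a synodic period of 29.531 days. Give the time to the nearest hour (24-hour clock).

The Moon has covered 25.1/29.531 of its cycle, so θ ≈ 360° × 25.1/29.531 = 306.0°.
The Moon trails the Sun by θ/15 = 306.0/15 ≈ 20.40 hours.
06:00 + 20.40 h ≈ 02:24 → 02:00 to the nearest hour.

02:00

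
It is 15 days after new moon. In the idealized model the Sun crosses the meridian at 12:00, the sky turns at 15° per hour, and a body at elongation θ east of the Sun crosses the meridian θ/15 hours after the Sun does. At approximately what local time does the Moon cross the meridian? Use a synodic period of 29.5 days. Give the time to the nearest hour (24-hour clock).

Elongation θ = 360° × 15/29.5 ≈ 183.1°.
The Moon trails the Sun by θ/15 = 183.1/15 ≈ 12.20 hours.
12:00 + 12.20 h ≈ 00:12 → 00:00 to the nearest hour.

00:00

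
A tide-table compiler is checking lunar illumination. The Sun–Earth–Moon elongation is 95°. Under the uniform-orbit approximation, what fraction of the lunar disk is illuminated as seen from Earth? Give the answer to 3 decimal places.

cos 95° = (-0.087), so f = (1 − (-0.087))/2 = 0.544.

0.544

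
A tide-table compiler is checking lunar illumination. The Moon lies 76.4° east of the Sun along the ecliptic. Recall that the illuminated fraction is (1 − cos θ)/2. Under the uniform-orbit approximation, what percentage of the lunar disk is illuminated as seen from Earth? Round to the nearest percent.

f = (1 − cos 76.4°)/2 = (1 − 0.235)/2 ≈ 0.382, i.e. 38%.

38%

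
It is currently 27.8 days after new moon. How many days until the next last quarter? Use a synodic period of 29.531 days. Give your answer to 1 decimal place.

Last quarter occurs at elongation 270°, i.e. at age 29.531 × 270/360 = 22.148 d.
Already past this cycle's last quarter; the next is at 22.148 + 29.531 = 51.679 d, so 51.679 − 27.8 = 23.879 days.

23.9 days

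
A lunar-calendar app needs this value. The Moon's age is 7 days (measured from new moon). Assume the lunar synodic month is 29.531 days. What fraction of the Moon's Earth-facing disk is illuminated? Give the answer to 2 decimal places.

0.46

The Moon has covered 7/29.531 of its cycle, so θ ≈ 360° × 7/29.531 = 85.3°.
Illuminated fraction = (1 − cos 85.3°)/2 = (1 − 0.081)/2 ≈ 0.459.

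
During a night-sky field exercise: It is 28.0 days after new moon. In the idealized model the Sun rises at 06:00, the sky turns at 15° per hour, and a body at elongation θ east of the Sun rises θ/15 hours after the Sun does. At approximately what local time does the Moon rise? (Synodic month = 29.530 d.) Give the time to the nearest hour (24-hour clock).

05:00

Elongation θ = 360° × 28.0/29.530 ≈ 341.3°.
The Moon trails the Sun by θ/15 = 341.3/15 ≈ 22.76 hours.
06:00 + 22.76 h ≈ 04:45 → 05:00 to the nearest hour.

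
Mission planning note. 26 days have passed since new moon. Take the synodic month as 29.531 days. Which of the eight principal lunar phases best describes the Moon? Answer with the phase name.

waning crescent

At 26/29.531 of the cycle, θ ≈ 317° — the waning crescent range.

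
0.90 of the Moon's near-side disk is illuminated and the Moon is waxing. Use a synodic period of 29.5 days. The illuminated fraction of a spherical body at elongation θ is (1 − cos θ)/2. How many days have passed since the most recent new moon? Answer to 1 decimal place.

From f = (1 − cos θ)/2: cos θ = 1 − 2×0.90 = -0.800; arccos → 143.1°.
Waxing ⇒ before full, so θ = 143.1°.
At 360°/29.5 d per day, 143.1° corresponds to 11.73 days.

11.7 days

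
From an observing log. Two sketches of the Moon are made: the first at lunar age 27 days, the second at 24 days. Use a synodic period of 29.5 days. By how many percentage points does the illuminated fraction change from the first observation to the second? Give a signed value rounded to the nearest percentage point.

+24 percentage points

θ₁ = 360° × 27/29.5 = 329.5°, f₁ = (1 − cos θ₁)/2 = 0.069.
θ₂ = 360° × 24/29.5 = 292.9°, f₂ = (1 − cos θ₂)/2 = 0.306.
Change = f₂ − f₁ = +0.236 → +24 percentage points.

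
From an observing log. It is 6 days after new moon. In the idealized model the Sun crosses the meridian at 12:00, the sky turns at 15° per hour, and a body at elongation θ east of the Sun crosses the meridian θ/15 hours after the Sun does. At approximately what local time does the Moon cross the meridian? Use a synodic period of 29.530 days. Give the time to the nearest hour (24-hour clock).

Phase angle: θ = 360°·(6 d)/(29.530 d) = 73.1°.
At 15° of sky rotation per hour, 73.1° corresponds to a 4.88 h lag.
12:00 + 4.88 h ≈ 16:53 → 17:00 to the nearest hour.

17:00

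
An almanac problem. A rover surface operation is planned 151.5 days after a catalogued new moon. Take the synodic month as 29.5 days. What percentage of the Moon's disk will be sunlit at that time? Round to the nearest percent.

17%

151.5 d spans 5 complete synodic months (5 × 29.5 = 147.50 d) plus 4.00 d.
The Moon has covered 4.00/29.5 of its cycle, so θ ≈ 360° × 4.00/29.5 = 48.8°.
Illuminated fraction = (1 − cos 48.8°)/2 = (1 − 0.659)/2 ≈ 0.171, so 17%.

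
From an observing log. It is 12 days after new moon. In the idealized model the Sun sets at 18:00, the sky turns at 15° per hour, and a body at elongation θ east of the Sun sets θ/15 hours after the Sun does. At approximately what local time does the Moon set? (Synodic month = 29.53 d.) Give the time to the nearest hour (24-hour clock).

04:00

The Moon has covered 12/29.53 of its cycle, so θ ≈ 360° × 12/29.53 = 146.3°.
At 15° of sky rotation per hour, 146.3° corresponds to a 9.75 h lag.
18:00 + 9.75 h ≈ 03:45 → 04:00 to the nearest hour.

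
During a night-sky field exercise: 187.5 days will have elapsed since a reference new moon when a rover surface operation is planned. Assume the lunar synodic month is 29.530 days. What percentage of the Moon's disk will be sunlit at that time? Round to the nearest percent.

79%

187.5/29.530 = 6.349 lunations, so 6 complete cycles and 10.32 d into the next.
Elongation θ = 360° × 10.32/29.530 ≈ 125.8°.
cos 125.8° = (-0.585), so f = (1 − (-0.585))/2 = 0.793, so 79%.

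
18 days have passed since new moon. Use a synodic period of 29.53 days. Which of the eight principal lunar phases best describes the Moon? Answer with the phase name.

waning gibbous

At 18/29.53 of the cycle, θ ≈ 219° — the waning gibbous range.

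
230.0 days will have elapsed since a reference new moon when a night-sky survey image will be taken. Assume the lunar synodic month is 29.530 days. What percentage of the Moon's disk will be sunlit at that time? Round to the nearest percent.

Reduce mod P: 230.0 − 7×29.530 = 23.29 d into the current lunation.
The Moon has covered 23.29/29.530 of its cycle, so θ ≈ 360° × 23.29/29.530 = 283.9°.
Illuminated fraction = (1 − cos 283.9°)/2 = (1 − 0.241)/2 ≈ 0.380, so 38%.

38%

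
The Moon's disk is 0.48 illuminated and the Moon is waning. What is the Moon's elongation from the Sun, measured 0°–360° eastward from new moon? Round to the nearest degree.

From f = (1 − cos θ)/2: cos θ = 1 − 2×0.48 = 0.040; arccos → 87.7°.
Since the Moon is past full (waning), take the reflex angle: θ = 360° − 87.7° = 272.3°.

272°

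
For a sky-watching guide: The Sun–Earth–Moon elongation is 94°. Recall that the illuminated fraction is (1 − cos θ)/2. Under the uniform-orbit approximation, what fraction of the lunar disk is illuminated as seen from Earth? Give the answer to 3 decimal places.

0.535

f = (1 − cos 94°)/2 = (1 − (-0.070))/2 ≈ 0.535.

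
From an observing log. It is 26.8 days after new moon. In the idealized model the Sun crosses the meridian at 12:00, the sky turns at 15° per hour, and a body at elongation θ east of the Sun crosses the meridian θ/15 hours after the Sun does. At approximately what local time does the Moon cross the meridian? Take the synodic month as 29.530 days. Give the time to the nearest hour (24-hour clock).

Phase angle: θ = 360°·(26.8 d)/(29.530 d) = 326.7°.
The Moon trails the Sun by θ/15 = 326.7/15 ≈ 21.78 hours.
12:00 + 21.78 h ≈ 09:47 → 10:00 to the nearest hour.

10:00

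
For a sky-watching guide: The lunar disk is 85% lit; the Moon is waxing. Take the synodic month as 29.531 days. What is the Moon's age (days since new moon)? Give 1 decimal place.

11.0 days

From f = (1 − cos θ)/2: cos θ = 1 − 2×0.85 = -0.700; arccos → 134.4°.
The Moon is waxing (0°–180°), so θ = 134.4° directly.
At 360°/29.531 d per day, 134.4° corresponds to 11.03 days.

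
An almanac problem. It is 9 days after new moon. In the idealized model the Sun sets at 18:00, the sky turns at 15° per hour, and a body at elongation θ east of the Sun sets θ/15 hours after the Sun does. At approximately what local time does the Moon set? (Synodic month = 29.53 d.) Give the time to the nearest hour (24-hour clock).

01:00

Elongation θ = 360° × 9/29.53 ≈ 109.7°.
The Moon trails the Sun by θ/15 = 109.7/15 ≈ 7.31 hours.
18:00 + 7.31 h ≈ 01:19 → 01:00 to the nearest hour.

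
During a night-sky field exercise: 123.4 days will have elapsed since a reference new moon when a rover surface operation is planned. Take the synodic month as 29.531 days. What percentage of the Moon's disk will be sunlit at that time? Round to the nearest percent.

28%

Reduce mod P: 123.4 − 4×29.531 = 5.28 d into the current lunation.
The Moon has covered 5.28/29.531 of its cycle, so θ ≈ 360° × 5.28/29.531 = 64.3°.
Illuminated fraction = (1 − cos 64.3°)/2 = (1 − 0.433)/2 ≈ 0.283, so 28%.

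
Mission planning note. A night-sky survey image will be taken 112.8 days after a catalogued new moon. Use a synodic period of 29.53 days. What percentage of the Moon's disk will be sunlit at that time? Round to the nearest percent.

Reduce mod P: 112.8 − 3×29.53 = 24.21 d into the current lunation.
Phase angle: θ = 360°·(24.21 d)/(29.53 d) = 295.1°.
With cos θ = 0.425, the lit fraction is (1 − 0.425)/2 ≈ 0.288, so 29%.

29%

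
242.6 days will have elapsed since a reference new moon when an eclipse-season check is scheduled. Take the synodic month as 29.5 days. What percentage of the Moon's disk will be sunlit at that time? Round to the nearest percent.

42%

242.6/29.5 = 8.224 lunations, so 8 complete cycles and 6.60 d into the next.
Elongation θ = 360° × 6.60/29.5 ≈ 80.5°.
Illuminated fraction = (1 − cos 80.5°)/2 = (1 − 0.164)/2 ≈ 0.418, so 42%.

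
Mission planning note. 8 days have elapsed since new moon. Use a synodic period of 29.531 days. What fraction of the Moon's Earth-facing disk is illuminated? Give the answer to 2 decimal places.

The Moon has covered 8/29.531 of its cycle, so θ ≈ 360° × 8/29.531 = 97.5°.
Illuminated fraction = (1 − cos 97.5°)/2 = (1 − (-0.131))/2 ≈ 0.565.

0.57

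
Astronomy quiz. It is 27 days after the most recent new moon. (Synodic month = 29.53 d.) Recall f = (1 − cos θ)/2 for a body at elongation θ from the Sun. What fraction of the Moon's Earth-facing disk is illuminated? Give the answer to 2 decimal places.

Elongation θ = 360° × 27/29.53 ≈ 329.2°.
Illuminated fraction = (1 − cos 329.2°)/2 = (1 − 0.859)/2 ≈ 0.071.

0.07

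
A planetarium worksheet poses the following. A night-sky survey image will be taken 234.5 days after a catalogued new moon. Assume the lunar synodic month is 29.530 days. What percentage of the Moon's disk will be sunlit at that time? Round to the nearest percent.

234.5/29.530 = 7.941 lunations, so 7 complete cycles and 27.79 d into the next.
The Moon has covered 27.79/29.530 of its cycle, so θ ≈ 360° × 27.79/29.530 = 338.8°.
cos 338.8° = 0.932, so f = (1 − 0.932)/2 = 0.034, so 3%.

3%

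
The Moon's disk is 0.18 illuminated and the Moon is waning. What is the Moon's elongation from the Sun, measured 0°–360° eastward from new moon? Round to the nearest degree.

Invert f = (1 − cos θ)/2 to get cos θ = 1 − 2(0.18) = 0.640, hence θ₀ = arccos 0.640 = 50.2°.
Since the Moon is past full (waning), take the reflex angle: θ = 360° − 50.2° = 309.8°.

310°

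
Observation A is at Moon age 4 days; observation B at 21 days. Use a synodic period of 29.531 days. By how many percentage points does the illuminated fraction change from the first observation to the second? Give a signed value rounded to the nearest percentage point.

θ₁ = 360° × 4/29.531 = 48.8°, f₁ = (1 − cos θ₁)/2 = 0.170.
θ₂ = 360° × 21/29.531 = 256.0°, f₂ = (1 − cos θ₂)/2 = 0.621.
Change = f₂ − f₁ = +0.451 → +45 percentage points.

+45 percentage points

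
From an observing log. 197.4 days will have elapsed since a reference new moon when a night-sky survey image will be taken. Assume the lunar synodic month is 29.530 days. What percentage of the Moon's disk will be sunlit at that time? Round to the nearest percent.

70%

Reduce mod P: 197.4 − 6×29.530 = 20.22 d into the current lunation.
The Moon has covered 20.22/29.530 of its cycle, so θ ≈ 360° × 20.22/29.530 = 246.5°.
cos 246.5° = (-0.399), so f = (1 − (-0.399))/2 = 0.699, so 70%.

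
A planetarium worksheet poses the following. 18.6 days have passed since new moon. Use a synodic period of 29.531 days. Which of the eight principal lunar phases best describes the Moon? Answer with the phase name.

waning gibbous

θ ≈ 360° × 18.6/29.531 = 227°, which falls in the waning gibbous sector.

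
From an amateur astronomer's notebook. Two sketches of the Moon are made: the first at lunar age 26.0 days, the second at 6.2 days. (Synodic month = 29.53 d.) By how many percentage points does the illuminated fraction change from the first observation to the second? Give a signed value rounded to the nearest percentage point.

First observation: θ = 360°·26.0/29.53 = 317.0°, so f = 0.135.
Second observation: θ = 75.6°, f = 0.376.
Δf = 0.376 − 0.135 = +0.241, i.e. +24 pp.

+24 percentage points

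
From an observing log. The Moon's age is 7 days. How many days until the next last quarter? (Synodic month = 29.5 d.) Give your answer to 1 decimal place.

15.1 days

Last quarter occurs at elongation 270°, i.e. at age 29.5 × 270/360 = 22.125 d.
That is 22.125 − 7 = 15.125 days ahead.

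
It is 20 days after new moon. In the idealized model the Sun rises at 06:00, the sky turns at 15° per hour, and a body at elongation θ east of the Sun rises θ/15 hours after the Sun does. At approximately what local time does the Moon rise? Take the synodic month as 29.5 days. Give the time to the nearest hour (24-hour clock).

22:00

The Moon has covered 20/29.5 of its cycle, so θ ≈ 360° × 20/29.5 = 244.1°.
At 15° of sky rotation per hour, 244.1° corresponds to a 16.27 h lag.
06:00 + 16.27 h ≈ 22:16 → 22:00 to the nearest hour.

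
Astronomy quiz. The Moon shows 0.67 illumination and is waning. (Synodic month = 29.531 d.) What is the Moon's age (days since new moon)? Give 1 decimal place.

Invert f = (1 − cos θ)/2 to get cos θ = 1 − 2(0.67) = -0.340, hence θ₀ = arccos -0.340 = 109.9°.
A waning Moon lies in 180°–360°, so θ = 360° − 109.9° = 250.1°.
That fraction of the synodic month is 250.1/360 × 29.531 d ≈ 20.52 d.

20.5 days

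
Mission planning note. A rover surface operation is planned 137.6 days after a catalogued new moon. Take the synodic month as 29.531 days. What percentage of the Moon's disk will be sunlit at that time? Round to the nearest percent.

137.6/29.531 = 4.660 lunations, so 4 complete cycles and 19.48 d into the next.
The Moon has covered 19.48/29.531 of its cycle, so θ ≈ 360° × 19.48/29.531 = 237.4°.
With cos θ = (-0.538), the lit fraction is (1 − (-0.538))/2 ≈ 0.769, so 77%.

77%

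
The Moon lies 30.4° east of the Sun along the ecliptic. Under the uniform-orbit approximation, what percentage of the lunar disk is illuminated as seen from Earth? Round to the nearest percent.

Half-versine of 30.4°: (1 − 0.863)/2 = 0.069, i.e. 7%.

7%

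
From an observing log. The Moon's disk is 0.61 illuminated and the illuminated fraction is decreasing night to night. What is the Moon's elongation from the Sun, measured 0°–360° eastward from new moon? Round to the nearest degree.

257°

From f = (1 − cos θ)/2: cos θ = 1 − 2×0.61 = -0.220; arccos → 102.7°.
A waning Moon lies in 180°–360°, so θ = 360° − 102.7° = 257.3°.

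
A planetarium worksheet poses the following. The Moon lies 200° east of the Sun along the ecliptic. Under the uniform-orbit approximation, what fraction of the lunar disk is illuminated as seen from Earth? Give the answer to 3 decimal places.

0.970

cos 200° = (-0.940), so f = (1 − (-0.940))/2 = 0.970.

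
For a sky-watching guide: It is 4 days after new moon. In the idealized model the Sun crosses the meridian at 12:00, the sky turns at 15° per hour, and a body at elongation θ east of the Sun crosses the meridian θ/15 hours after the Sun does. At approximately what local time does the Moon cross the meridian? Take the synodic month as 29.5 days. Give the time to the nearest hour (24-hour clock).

Phase angle: θ = 360°·(4 d)/(29.5 d) = 48.8°.
Delay after the Sun = 48.8° / (15°/h) ≈ 3.25 h.
12:00 + 3.25 h ≈ 15:15 → 15:00 to the nearest hour.

15:00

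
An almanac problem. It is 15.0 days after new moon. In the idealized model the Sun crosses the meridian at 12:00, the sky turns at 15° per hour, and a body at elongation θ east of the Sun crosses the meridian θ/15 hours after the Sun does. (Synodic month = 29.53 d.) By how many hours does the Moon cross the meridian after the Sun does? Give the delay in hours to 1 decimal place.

12.2 h

Elongation θ = 360° × 15.0/29.53 ≈ 182.9°.
At 15° of sky rotation per hour, 182.9° corresponds to a 12.19 h lag.
So the Moon crosses the meridian 12.19 h after the Sun.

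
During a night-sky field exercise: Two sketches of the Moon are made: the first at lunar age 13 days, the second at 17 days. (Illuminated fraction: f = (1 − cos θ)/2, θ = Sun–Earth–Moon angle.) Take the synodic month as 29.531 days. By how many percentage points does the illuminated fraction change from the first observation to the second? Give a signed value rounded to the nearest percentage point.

-2 pp

First observation: θ = 360°·13/29.531 = 158.5°, so f = 0.965.
Second observation: θ = 207.2°, f = 0.945.
Δf = 0.945 − 0.965 = -0.021, i.e. -2 pp.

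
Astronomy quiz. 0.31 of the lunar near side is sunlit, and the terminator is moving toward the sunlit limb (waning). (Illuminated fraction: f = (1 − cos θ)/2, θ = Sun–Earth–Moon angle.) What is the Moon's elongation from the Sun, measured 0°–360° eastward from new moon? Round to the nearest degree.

292°

Invert f = (1 − cos θ)/2 to get cos θ = 1 − 2(0.31) = 0.380, hence θ₀ = arccos 0.380 = 67.7°.
Waning ⇒ past full, so θ = 360° − 67.7° = 292.3°.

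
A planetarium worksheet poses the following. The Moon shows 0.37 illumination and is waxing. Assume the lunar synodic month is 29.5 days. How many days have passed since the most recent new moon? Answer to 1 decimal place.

From f = (1 − cos θ)/2: cos θ = 1 − 2×0.37 = 0.260; arccos → 74.9°.
Waxing ⇒ before full, so θ = 74.9°.
That fraction of the synodic month is 74.9/360 × 29.5 d ≈ 6.14 d.

6.1 days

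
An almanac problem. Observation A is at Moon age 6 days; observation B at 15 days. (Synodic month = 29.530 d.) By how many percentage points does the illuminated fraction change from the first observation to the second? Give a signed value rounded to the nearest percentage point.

+64 pp

θ₁ = 360° × 6/29.530 = 73.1°, f₁ = (1 − cos θ₁)/2 = 0.355.
θ₂ = 360° × 15/29.530 = 182.9°, f₂ = (1 − cos θ₂)/2 = 0.999.
Change = f₂ − f₁ = +0.644 → +64 percentage points.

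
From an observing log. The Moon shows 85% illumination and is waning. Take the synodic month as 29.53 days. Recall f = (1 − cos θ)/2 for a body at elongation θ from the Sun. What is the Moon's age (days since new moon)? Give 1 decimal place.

18.5 days

cos θ = 1 − 2f = -0.700, giving a principal value of 134.4°.
Since the Moon is past full (waning), take the reflex angle: θ = 360° − 134.4° = 225.6°.
Age = 29.53 × 225.6°/360° ≈ 18.50 days.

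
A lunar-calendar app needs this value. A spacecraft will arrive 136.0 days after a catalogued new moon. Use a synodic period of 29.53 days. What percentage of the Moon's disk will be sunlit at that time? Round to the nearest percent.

89%

136.0 d spans 4 complete synodic months (4 × 29.53 = 118.12 d) plus 17.88 d.
Elongation θ = 360° × 17.88/29.53 ≈ 218.0°.
With cos θ = (-0.788), the lit fraction is (1 − (-0.788))/2 ≈ 0.894, so 89%.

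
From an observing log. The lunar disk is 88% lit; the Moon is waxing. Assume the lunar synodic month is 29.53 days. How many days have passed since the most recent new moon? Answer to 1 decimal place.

cos θ = 1 − 2f = -0.760, giving a principal value of 139.5°.
The Moon is waxing (0°–180°), so θ = 139.5° directly.
Age = 29.53 × 139.5°/360° ≈ 11.44 days.

11.4 days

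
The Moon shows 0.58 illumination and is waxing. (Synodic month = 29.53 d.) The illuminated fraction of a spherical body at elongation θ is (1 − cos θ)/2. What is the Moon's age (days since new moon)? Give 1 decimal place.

8.1 days

cos θ = 1 − 2f = -0.160, giving a principal value of 99.2°.
Before full moon the principal value applies: θ = 99.2°.
At 360°/29.53 d per day, 99.2° corresponds to 8.14 days.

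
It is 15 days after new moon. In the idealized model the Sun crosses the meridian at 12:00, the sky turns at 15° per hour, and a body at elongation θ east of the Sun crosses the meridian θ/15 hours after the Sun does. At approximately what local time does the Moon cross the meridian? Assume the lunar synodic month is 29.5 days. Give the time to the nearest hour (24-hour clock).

Phase angle: θ = 360°·(15 d)/(29.5 d) = 183.1°.
Delay after the Sun = 183.1° / (15°/h) ≈ 12.20 h.
12:00 + 12.20 h ≈ 00:12 → 00:00 to the nearest hour.

00:00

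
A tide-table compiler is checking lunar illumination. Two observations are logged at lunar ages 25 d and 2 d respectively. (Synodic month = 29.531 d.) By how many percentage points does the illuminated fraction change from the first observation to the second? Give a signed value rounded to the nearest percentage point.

First observation: θ = 360°·25/29.531 = 304.8°, so f = 0.215.
Second observation: θ = 24.4°, f = 0.045.
Δf = 0.045 − 0.215 = -0.170, i.e. -17 pp.

-17 percentage points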